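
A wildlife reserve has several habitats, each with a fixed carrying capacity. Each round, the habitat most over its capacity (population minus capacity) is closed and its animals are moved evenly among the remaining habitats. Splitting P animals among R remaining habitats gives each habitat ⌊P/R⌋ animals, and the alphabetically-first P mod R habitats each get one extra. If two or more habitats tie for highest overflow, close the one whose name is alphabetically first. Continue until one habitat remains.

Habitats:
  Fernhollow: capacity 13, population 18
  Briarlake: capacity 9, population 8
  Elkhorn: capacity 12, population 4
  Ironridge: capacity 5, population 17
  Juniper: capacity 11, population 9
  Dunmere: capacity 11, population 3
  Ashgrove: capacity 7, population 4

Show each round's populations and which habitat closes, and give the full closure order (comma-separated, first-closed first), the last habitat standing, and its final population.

Closure order: Ironridge, Fernhollow, Briarlake, Ashgrove, Juniper, Dunmere
Last habitat: Elkhorn with 63 animals

Round 1: Ashgrove=4 Briarlake=8 Dunmere=3 Elkhorn=4 Fernhollow=18 Ironridge=17 Juniper=9 → close Ironridge (overflow 12)
  17÷6 = 2 each, +1 to first 5
Round 2: Ashgrove=7 Briarlake=11 Dunmere=6 Elkhorn=7 Fernhollow=21 Juniper=11 → close Fernhollow (overflow 8)
  21÷5 = 4 each, +1 to first 1
Round 3: Ashgrove=12 Briarlake=15 Dunmere=10 Elkhorn=11 Juniper=15 → close Briarlake (overflow 6)
  15÷4 = 3 each, +1 to first 3
Round 4: Ashgrove=16 Dunmere=14 Elkhorn=15 Juniper=18 → close Ashgrove (overflow 9)
  16÷3 = 5 each, +1 to first 1
Round 5: Dunmere=20 Elkhorn=20 Juniper=23 → close Juniper (overflow 12)
  23÷2 = 11 each, +1 to first 1
Round 6: Dunmere=32 Elkhorn=31 → close Dunmere (overflow 21)
  32÷1 = 32 each, +1 to first 0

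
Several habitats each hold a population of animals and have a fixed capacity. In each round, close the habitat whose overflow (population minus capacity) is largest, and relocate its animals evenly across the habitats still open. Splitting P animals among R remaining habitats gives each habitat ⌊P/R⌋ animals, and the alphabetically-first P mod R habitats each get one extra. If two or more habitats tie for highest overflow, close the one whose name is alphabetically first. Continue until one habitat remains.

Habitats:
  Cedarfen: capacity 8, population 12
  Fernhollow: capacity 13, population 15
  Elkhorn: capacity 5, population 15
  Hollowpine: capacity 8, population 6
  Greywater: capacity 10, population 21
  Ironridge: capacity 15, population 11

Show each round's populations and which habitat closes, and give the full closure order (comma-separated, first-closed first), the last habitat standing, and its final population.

Round 1: Cedarfen=12 Elkhorn=15 Fernhollow=15 Greywater=21 Hollowpine=6 Ironridge=11 → close Greywater (overflow 11)
  21÷5 = 4 each, +1 to first 1
Round 2: Cedarfen=17 Elkhorn=19 Fernhollow=19 Hollowpine=10 Ironridge=15 → close Elkhorn (overflow 14)
  19÷4 = 4 each, +1 to first 3
Round 3: Cedarfen=22 Fernhollow=24 Hollowpine=15 Ironridge=19 → close Cedarfen (overflow 14)
  22÷3 = 7 each, +1 to first 1
Round 4: Fernhollow=32 Hollowpine=22 Ironridge=26 → close Fernhollow (overflow 19)
  32÷2 = 16 each, +1 to first 0
Round 5: Hollowpine=38 Ironridge=42 → close Hollowpine (overflow 30)
  38÷1 = 38 each, +1 to first 0

Closure order: Greywater, Elkhorn, Cedarfen, Fernhollow, Hollowpine
Last habitat: Ironridge with 80 animals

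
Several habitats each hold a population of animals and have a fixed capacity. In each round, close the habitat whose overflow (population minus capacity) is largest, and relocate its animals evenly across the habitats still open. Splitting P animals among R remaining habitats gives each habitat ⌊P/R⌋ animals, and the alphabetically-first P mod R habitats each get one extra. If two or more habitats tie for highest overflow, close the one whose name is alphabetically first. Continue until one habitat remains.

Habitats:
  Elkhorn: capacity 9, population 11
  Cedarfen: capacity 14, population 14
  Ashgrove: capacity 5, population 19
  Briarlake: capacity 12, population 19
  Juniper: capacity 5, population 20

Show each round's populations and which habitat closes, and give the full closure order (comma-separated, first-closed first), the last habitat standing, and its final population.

Closure order: Juniper, Ashgrove, Briarlake, Elkhorn
Last habitat: Cedarfen with 83 animals

Round 1: Ashgrove=19 Briarlake=19 Cedarfen=14 Elkhorn=11 Juniper=20 → close Juniper (overflow 15)
  20÷4 = 5 each, +1 to first 0
Round 2: Ashgrove=24 Briarlake=24 Cedarfen=19 Elkhorn=16 → close Ashgrove (overflow 19)
  24÷3 = 8 each, +1 to first 0
Round 3: Briarlake=32 Cedarfen=27 Elkhorn=24 → close Briarlake (overflow 20)
  32÷2 = 16 each, +1 to first 0
Round 4: Cedarfen=43 Elkhorn=40 → close Elkhorn (overflow 31)
  40÷1 = 40 each, +1 to first 0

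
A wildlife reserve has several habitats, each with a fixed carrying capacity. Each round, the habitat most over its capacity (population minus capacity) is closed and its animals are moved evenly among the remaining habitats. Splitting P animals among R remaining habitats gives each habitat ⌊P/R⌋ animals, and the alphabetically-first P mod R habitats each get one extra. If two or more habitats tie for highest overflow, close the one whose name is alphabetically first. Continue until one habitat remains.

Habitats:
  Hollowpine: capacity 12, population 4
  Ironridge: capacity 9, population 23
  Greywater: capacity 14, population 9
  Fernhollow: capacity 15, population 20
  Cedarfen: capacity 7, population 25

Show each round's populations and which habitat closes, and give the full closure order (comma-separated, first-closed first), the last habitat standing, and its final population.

Closure order: Cedarfen, Ironridge, Fernhollow, Greywater
Last habitat: Hollowpine with 81 animals

Round 1: Cedarfen=25 Fernhollow=20 Greywater=9 Hollowpine=4 Ironridge=23 → close Cedarfen (overflow 18)
  25÷4 = 6 each, +1 to first 1
Round 2: Fernhollow=27 Greywater=15 Hollowpine=10 Ironridge=29 → close Ironridge (overflow 20)
  29÷3 = 9 each, +1 to first 2
Round 3: Fernhollow=37 Greywater=25 Hollowpine=19 → close Fernhollow (overflow 22)
  37÷2 = 18 each, +1 to first 1
Round 4: Greywater=44 Hollowpine=37 → close Greywater (overflow 30)
  44÷1 = 44 each, +1 to first 0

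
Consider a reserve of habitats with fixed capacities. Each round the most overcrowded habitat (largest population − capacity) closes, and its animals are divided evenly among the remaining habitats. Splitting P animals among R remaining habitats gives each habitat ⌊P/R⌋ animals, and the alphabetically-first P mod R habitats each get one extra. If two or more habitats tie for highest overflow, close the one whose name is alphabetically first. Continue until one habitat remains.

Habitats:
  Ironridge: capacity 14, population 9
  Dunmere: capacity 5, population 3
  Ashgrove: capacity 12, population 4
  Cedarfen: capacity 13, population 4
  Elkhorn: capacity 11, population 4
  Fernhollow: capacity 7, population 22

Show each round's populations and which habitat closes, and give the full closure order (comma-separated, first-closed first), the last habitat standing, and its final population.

Closure order: Fernhollow, Dunmere, Ironridge, Ashgrove, Cedarfen
Last habitat: Elkhorn with 46 animals

Round 1: Ashgrove=4 Cedarfen=4 Dunmere=3 Elkhorn=4 Fernhollow=22 Ironridge=9 → close Fernhollow (overflow 15)
  22÷5 = 4 each, +1 to first 2
Round 2: Ashgrove=9 Cedarfen=9 Dunmere=7 Elkhorn=8 Ironridge=13 → close Dunmere (overflow 2)
  7÷4 = 1 each, +1 to first 3
Round 3: Ashgrove=11 Cedarfen=11 Elkhorn=10 Ironridge=14 → close Ironridge (overflow 0)
  14÷3 = 4 each, +1 to first 2
Round 4: Ashgrove=16 Cedarfen=16 Elkhorn=14 → close Ashgrove (overflow 4)
  16÷2 = 8 each, +1 to first 0
Round 5: Cedarfen=24 Elkhorn=22 → close Cedarfen (overflow 11)
  24÷1 = 24 each, +1 to first 0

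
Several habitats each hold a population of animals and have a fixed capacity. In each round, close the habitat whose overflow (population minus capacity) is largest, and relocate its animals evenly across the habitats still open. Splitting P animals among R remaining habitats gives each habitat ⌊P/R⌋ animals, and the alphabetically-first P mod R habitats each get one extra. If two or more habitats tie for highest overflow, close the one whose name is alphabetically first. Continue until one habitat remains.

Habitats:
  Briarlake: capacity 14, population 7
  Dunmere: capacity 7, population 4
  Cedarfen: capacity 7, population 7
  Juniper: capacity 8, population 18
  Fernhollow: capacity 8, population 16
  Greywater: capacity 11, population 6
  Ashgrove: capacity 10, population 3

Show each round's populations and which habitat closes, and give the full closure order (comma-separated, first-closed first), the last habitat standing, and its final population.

Round 1: Ashgrove=3 Briarlake=7 Cedarfen=7 Dunmere=4 Fernhollow=16 Greywater=6 Juniper=18 → close Juniper (overflow 10)
  18÷6 = 3 each, +1 to first 0
Round 2: Ashgrove=6 Briarlake=10 Cedarfen=10 Dunmere=7 Fernhollow=19 Greywater=9 → close Fernhollow (overflow 11)
  19÷5 = 3 each, +1 to first 4
Round 3: Ashgrove=10 Briarlake=14 Cedarfen=14 Dunmere=11 Greywater=12 → close Cedarfen (overflow 7)
  14÷4 = 3 each, +1 to first 2
Round 4: Ashgrove=14 Briarlake=18 Dunmere=14 Greywater=15 → close Dunmere (overflow 7)
  14÷3 = 4 each, +1 to first 2
Round 5: Ashgrove=19 Briarlake=23 Greywater=19 → close Ashgrove (overflow 9)
  19÷2 = 9 each, +1 to first 1
Round 6: Briarlake=33 Greywater=28 → close Briarlake (overflow 19)
  33÷1 = 33 each, +1 to first 0

Closure order: Juniper, Fernhollow, Cedarfen, Dunmere, Ashgrove, Briarlake
Last habitat: Greywater with 61 animals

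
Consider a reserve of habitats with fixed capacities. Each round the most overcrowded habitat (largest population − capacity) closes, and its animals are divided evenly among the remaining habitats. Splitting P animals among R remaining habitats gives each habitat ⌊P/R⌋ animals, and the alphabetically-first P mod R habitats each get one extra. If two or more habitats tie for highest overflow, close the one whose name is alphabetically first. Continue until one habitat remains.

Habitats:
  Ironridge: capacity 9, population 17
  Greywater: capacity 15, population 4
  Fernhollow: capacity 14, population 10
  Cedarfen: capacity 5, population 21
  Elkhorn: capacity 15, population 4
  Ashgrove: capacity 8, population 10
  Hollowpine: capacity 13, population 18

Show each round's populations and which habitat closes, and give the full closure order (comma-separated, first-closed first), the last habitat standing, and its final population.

Round 1: Ashgrove=10 Cedarfen=21 Elkhorn=4 Fernhollow=10 Greywater=4 Hollowpine=18 Ironridge=17 → close Cedarfen (overflow 16)
  21÷6 = 3 each, +1 to first 3
Round 2: Ashgrove=14 Elkhorn=8 Fernhollow=14 Greywater=7 Hollowpine=21 Ironridge=20 → close Ironridge (overflow 11)
  20÷5 = 4 each, +1 to first 0
Round 3: Ashgrove=18 Elkhorn=12 Fernhollow=18 Greywater=11 Hollowpine=25 → close Hollowpine (overflow 12)
  25÷4 = 6 each, +1 to first 1
Round 4: Ashgrove=25 Elkhorn=18 Fernhollow=24 Greywater=17 → close Ashgrove (overflow 17)
  25÷3 = 8 each, +1 to first 1
Round 5: Elkhorn=27 Fernhollow=32 Greywater=25 → close Fernhollow (overflow 18)
  32÷2 = 16 each, +1 to first 0
Round 6: Elkhorn=43 Greywater=41 → close Elkhorn (overflow 28)
  43÷1 = 43 each, +1 to first 0

Closure order: Cedarfen, Ironridge, Hollowpine, Ashgrove, Fernhollow, Elkhorn
Last habitat: Greywater with 84 animals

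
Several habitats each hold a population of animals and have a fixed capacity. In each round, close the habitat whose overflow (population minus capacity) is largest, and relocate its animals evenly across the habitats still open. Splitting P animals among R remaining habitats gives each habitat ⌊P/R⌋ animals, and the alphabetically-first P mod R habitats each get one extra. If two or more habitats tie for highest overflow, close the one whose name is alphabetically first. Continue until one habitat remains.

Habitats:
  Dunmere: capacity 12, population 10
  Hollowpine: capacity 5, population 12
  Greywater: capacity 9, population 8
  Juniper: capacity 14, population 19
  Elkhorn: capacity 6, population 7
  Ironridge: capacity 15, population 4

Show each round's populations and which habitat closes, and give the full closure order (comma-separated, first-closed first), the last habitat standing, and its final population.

Round 1: Dunmere=10 Elkhorn=7 Greywater=8 Hollowpine=12 Ironridge=4 Juniper=19 → close Hollowpine (overflow 7)
  12÷5 = 2 each, +1 to first 2
Round 2: Dunmere=13 Elkhorn=10 Greywater=10 Ironridge=6 Juniper=21 → close Juniper (overflow 7)
  21÷4 = 5 each, +1 to first 1
Round 3: Dunmere=19 Elkhorn=15 Greywater=15 Ironridge=11 → close Elkhorn (overflow 9)
  15÷3 = 5 each, +1 to first 0
Round 4: Dunmere=24 Greywater=20 Ironridge=16 → close Dunmere (overflow 12)
  24÷2 = 12 each, +1 to first 0
Round 5: Greywater=32 Ironridge=28 → close Greywater (overflow 23)
  32÷1 = 32 each, +1 to first 0

Closure order: Hollowpine, Juniper, Elkhorn, Dunmere, Greywater
Last habitat: Ironridge with 60 animals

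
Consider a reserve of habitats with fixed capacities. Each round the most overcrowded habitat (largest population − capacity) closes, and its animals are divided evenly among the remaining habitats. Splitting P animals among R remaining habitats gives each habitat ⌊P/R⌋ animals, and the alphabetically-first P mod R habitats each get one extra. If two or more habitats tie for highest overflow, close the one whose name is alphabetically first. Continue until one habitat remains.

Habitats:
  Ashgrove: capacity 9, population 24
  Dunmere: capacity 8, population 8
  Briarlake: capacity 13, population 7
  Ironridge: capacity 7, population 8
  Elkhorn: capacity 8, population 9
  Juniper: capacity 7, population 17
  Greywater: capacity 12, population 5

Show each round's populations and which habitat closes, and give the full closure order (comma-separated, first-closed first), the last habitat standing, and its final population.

Round 1: Ashgrove=24 Briarlake=7 Dunmere=8 Elkhorn=9 Greywater=5 Ironridge=8 Juniper=17 → close Ashgrove (overflow 15)
  24÷6 = 4 each, +1 to first 0
Round 2: Briarlake=11 Dunmere=12 Elkhorn=13 Greywater=9 Ironridge=12 Juniper=21 → close Juniper (overflow 14)
  21÷5 = 4 each, +1 to first 1
Round 3: Briarlake=16 Dunmere=16 Elkhorn=17 Greywater=13 Ironridge=16 → close Elkhorn (overflow 9)
  17÷4 = 4 each, +1 to first 1
Round 4: Briarlake=21 Dunmere=20 Greywater=17 Ironridge=20 → close Ironridge (overflow 13)
  20÷3 = 6 each, +1 to first 2
Round 5: Briarlake=28 Dunmere=27 Greywater=23 → close Dunmere (overflow 19)
  27÷2 = 13 each, +1 to first 1
Round 6: Briarlake=42 Greywater=36 → close Briarlake (overflow 29)
  42÷1 = 42 each, +1 to first 0

Closure order: Ashgrove, Juniper, Elkhorn, Ironridge, Dunmere, Briarlake
Last habitat: Greywater with 78 animals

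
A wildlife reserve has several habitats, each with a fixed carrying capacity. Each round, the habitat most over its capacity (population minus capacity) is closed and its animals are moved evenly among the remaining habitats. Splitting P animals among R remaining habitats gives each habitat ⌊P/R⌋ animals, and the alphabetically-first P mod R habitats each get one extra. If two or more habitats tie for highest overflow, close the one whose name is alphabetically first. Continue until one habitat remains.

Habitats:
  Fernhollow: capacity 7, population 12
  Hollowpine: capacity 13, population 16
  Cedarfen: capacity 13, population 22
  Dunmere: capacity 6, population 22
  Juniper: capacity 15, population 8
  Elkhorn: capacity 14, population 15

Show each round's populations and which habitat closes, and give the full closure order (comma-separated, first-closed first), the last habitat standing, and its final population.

Round 1: Cedarfen=22 Dunmere=22 Elkhorn=15 Fernhollow=12 Hollowpine=16 Juniper=8 → close Dunmere (overflow 16)
  22÷5 = 4 each, +1 to first 2
Round 2: Cedarfen=27 Elkhorn=20 Fernhollow=16 Hollowpine=20 Juniper=12 → close Cedarfen (overflow 14)
  27÷4 = 6 each, +1 to first 3
Round 3: Elkhorn=27 Fernhollow=23 Hollowpine=27 Juniper=18 → close Fernhollow (overflow 16)
  23÷3 = 7 each, +1 to first 2
Round 4: Elkhorn=35 Hollowpine=35 Juniper=25 → close Hollowpine (overflow 22)
  35÷2 = 17 each, +1 to first 1
Round 5: Elkhorn=53 Juniper=42 → close Elkhorn (overflow 39)
  53÷1 = 53 each, +1 to first 0

Closure order: Dunmere, Cedarfen, Fernhollow, Hollowpine, Elkhorn
Last habitat: Juniper with 95 animals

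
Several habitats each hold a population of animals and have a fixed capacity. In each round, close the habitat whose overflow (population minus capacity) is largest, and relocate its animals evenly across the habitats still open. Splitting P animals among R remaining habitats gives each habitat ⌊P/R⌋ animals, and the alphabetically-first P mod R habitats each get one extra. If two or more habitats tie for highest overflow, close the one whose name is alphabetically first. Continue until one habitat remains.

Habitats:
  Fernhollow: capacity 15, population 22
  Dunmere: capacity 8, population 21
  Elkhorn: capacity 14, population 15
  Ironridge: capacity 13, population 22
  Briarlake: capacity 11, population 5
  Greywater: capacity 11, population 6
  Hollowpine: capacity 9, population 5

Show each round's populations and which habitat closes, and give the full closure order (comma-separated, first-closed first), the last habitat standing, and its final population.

Round 1: Briarlake=5 Dunmere=21 Elkhorn=15 Fernhollow=22 Greywater=6 Hollowpine=5 Ironridge=22 → close Dunmere (overflow 13)
  21÷6 = 3 each, +1 to first 3
Round 2: Briarlake=9 Elkhorn=19 Fernhollow=26 Greywater=9 Hollowpine=8 Ironridge=25 → close Ironridge (overflow 12)
  25÷5 = 5 each, +1 to first 0
Round 3: Briarlake=14 Elkhorn=24 Fernhollow=31 Greywater=14 Hollowpine=13 → close Fernhollow (overflow 16)
  31÷4 = 7 each, +1 to first 3
Round 4: Briarlake=22 Elkhorn=32 Greywater=22 Hollowpine=20 → close Elkhorn (overflow 18)
  32÷3 = 10 each, +1 to first 2
Round 5: Briarlake=33 Greywater=33 Hollowpine=30 → close Briarlake (overflow 22)
  33÷2 = 16 each, +1 to first 1
Round 6: Greywater=50 Hollowpine=46 → close Greywater (overflow 39)
  50÷1 = 50 each, +1 to first 0

Closure order: Dunmere, Ironridge, Fernhollow, Elkhorn, Briarlake, Greywater
Last habitat: Hollowpine with 96 animals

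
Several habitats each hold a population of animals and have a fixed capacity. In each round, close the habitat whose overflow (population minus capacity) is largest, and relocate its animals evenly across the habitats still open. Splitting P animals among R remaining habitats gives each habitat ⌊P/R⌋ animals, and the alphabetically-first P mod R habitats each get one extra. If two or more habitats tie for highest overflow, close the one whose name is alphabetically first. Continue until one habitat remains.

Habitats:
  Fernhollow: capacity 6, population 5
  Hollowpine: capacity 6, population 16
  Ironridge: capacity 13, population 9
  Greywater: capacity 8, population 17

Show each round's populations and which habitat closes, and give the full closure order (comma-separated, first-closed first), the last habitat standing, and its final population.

Closure order: Hollowpine, Greywater, Fernhollow
Last habitat: Ironridge with 47 animals

Round 1: Fernhollow=5 Greywater=17 Hollowpine=16 Ironridge=9 → close Hollowpine (overflow 10)
  16÷3 = 5 each, +1 to first 1
Round 2: Fernhollow=11 Greywater=22 Ironridge=14 → close Greywater (overflow 14)
  22÷2 = 11 each, +1 to first 0
Round 3: Fernhollow=22 Ironridge=25 → close Fernhollow (overflow 16)
  22÷1 = 22 each, +1 to first 0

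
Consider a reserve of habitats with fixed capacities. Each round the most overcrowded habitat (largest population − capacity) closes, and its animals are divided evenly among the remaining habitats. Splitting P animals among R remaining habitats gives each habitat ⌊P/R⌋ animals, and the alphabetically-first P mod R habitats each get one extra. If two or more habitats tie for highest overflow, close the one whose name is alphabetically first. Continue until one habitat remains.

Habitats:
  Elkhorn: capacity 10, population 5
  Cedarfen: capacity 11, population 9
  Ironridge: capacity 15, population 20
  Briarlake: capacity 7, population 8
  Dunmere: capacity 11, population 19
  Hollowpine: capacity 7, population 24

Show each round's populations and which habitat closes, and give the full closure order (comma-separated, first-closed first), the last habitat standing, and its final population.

Round 1: Briarlake=8 Cedarfen=9 Dunmere=19 Elkhorn=5 Hollowpine=24 Ironridge=20 → close Hollowpine (overflow 17)
  24÷5 = 4 each, +1 to first 4
Round 2: Briarlake=13 Cedarfen=14 Dunmere=24 Elkhorn=10 Ironridge=24 → close Dunmere (overflow 13)
  24÷4 = 6 each, +1 to first 0
Round 3: Briarlake=19 Cedarfen=20 Elkhorn=16 Ironridge=30 → close Ironridge (overflow 15)
  30÷3 = 10 each, +1 to first 0
Round 4: Briarlake=29 Cedarfen=30 Elkhorn=26 → close Briarlake (overflow 22)
  29÷2 = 14 each, +1 to first 1
Round 5: Cedarfen=45 Elkhorn=40 → close Cedarfen (overflow 34)
  45÷1 = 45 each, +1 to first 0

Closure order: Hollowpine, Dunmere, Ironridge, Briarlake, Cedarfen
Last habitat: Elkhorn with 85 animals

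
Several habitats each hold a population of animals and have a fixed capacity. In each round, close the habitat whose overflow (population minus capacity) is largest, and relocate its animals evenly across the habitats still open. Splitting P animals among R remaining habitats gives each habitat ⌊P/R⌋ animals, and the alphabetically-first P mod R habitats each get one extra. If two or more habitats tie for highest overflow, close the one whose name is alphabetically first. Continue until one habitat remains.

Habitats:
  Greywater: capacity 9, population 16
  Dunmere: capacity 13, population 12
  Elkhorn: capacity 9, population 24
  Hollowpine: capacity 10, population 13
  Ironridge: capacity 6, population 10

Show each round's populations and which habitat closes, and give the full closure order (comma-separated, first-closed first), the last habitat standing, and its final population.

Closure order: Elkhorn, Greywater, Ironridge, Hollowpine
Last habitat: Dunmere with 75 animals

Round 1: Dunmere=12 Elkhorn=24 Greywater=16 Hollowpine=13 Ironridge=10 → close Elkhorn (overflow 15)
  24÷4 = 6 each, +1 to first 0
Round 2: Dunmere=18 Greywater=22 Hollowpine=19 Ironridge=16 → close Greywater (overflow 13)
  22÷3 = 7 each, +1 to first 1
Round 3: Dunmere=26 Hollowpine=26 Ironridge=23 → close Ironridge (overflow 17)
  23÷2 = 11 each, +1 to first 1
Round 4: Dunmere=38 Hollowpine=37 → close Hollowpine (overflow 27)
  37÷1 = 37 each, +1 to first 0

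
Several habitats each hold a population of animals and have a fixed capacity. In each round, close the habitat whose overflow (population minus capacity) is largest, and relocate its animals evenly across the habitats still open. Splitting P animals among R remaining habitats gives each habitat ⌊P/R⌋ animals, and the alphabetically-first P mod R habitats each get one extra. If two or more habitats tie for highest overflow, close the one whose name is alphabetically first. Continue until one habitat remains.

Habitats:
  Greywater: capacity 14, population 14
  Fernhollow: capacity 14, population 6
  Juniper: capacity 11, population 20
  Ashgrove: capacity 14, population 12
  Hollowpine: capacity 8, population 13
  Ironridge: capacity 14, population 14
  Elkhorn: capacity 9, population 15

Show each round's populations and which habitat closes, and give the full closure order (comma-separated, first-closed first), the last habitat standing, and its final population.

Round 1: Ashgrove=12 Elkhorn=15 Fernhollow=6 Greywater=14 Hollowpine=13 Ironridge=14 Juniper=20 → close Juniper (overflow 9)
  20÷6 = 3 each, +1 to first 2
Round 2: Ashgrove=16 Elkhorn=19 Fernhollow=9 Greywater=17 Hollowpine=16 Ironridge=17 → close Elkhorn (overflow 10)
  19÷5 = 3 each, +1 to first 4
Round 3: Ashgrove=20 Fernhollow=13 Greywater=21 Hollowpine=20 Ironridge=20 → close Hollowpine (overflow 12)
  20÷4 = 5 each, +1 to first 0
Round 4: Ashgrove=25 Fernhollow=18 Greywater=26 Ironridge=25 → close Greywater (overflow 12)
  26÷3 = 8 each, +1 to first 2
Round 5: Ashgrove=34 Fernhollow=27 Ironridge=33 → close Ashgrove (overflow 20)
  34÷2 = 17 each, +1 to first 0
Round 6: Fernhollow=44 Ironridge=50 → close Ironridge (overflow 36)
  50÷1 = 50 each, +1 to first 0

Closure order: Juniper, Elkhorn, Hollowpine, Greywater, Ashgrove, Ironridge
Last habitat: Fernhollow with 94 animals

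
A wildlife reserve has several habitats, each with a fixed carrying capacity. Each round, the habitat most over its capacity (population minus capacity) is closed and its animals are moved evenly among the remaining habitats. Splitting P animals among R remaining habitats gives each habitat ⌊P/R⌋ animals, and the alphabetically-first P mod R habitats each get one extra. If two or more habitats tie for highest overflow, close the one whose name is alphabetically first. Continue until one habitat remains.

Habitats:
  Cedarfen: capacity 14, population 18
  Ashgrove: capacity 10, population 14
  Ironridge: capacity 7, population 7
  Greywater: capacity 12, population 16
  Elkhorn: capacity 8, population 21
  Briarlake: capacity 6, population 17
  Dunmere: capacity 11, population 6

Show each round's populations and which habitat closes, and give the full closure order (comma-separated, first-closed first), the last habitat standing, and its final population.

Closure order: Elkhorn, Briarlake, Ashgrove, Cedarfen, Greywater, Ironridge
Last habitat: Dunmere with 99 animals

Round 1: Ashgrove=14 Briarlake=17 Cedarfen=18 Dunmere=6 Elkhorn=21 Greywater=16 Ironridge=7 → close Elkhorn (overflow 13)
  21÷6 = 3 each, +1 to first 3
Round 2: Ashgrove=18 Briarlake=21 Cedarfen=22 Dunmere=9 Greywater=19 Ironridge=10 → close Briarlake (overflow 15)
  21÷5 = 4 each, +1 to first 1
Round 3: Ashgrove=23 Cedarfen=26 Dunmere=13 Greywater=23 Ironridge=14 → close Ashgrove (overflow 13)
  23÷4 = 5 each, +1 to first 3
Round 4: Cedarfen=32 Dunmere=19 Greywater=29 Ironridge=19 → close Cedarfen (overflow 18)
  32÷3 = 10 each, +1 to first 2
Round 5: Dunmere=30 Greywater=40 Ironridge=29 → close Greywater (overflow 28)
  40÷2 = 20 each, +1 to first 0
Round 6: Dunmere=50 Ironridge=49 → close Ironridge (overflow 42)
  49÷1 = 49 each, +1 to first 0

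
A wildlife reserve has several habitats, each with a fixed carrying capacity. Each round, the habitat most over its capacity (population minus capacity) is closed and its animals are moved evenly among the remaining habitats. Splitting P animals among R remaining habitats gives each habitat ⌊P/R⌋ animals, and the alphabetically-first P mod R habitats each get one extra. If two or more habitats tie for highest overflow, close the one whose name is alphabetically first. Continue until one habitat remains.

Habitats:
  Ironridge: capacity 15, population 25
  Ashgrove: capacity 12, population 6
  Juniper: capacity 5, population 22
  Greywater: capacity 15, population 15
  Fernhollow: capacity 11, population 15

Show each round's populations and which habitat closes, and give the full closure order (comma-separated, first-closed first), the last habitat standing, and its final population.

Closure order: Juniper, Ironridge, Fernhollow, Greywater
Last habitat: Ashgrove with 83 animals

Round 1: Ashgrove=6 Fernhollow=15 Greywater=15 Ironridge=25 Juniper=22 → close Juniper (overflow 17)
  22÷4 = 5 each, +1 to first 2
Round 2: Ashgrove=12 Fernhollow=21 Greywater=20 Ironridge=30 → close Ironridge (overflow 15)
  30÷3 = 10 each, +1 to first 0
Round 3: Ashgrove=22 Fernhollow=31 Greywater=30 → close Fernhollow (overflow 20)
  31÷2 = 15 each, +1 to first 1
Round 4: Ashgrove=38 Greywater=45 → close Greywater (overflow 30)
  45÷1 = 45 each, +1 to first 0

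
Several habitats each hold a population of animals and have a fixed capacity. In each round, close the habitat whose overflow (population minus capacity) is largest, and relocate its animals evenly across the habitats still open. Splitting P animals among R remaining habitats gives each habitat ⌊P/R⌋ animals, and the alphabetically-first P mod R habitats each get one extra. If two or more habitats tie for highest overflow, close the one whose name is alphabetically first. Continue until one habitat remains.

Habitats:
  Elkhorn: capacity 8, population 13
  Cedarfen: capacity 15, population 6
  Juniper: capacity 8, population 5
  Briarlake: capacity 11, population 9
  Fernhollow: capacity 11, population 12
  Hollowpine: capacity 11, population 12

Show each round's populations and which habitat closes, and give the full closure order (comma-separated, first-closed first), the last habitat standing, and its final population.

Closure order: Elkhorn, Fernhollow, Hollowpine, Briarlake, Juniper
Last habitat: Cedarfen with 57 animals

Round 1: Briarlake=9 Cedarfen=6 Elkhorn=13 Fernhollow=12 Hollowpine=12 Juniper=5 → close Elkhorn (overflow 5)
  13÷5 = 2 each, +1 to first 3
Round 2: Briarlake=12 Cedarfen=9 Fernhollow=15 Hollowpine=14 Juniper=7 → close Fernhollow (overflow 4)
  15÷4 = 3 each, +1 to first 3
Round 3: Briarlake=16 Cedarfen=13 Hollowpine=18 Juniper=10 → close Hollowpine (overflow 7)
  18÷3 = 6 each, +1 to first 0
Round 4: Briarlake=22 Cedarfen=19 Juniper=16 → close Briarlake (overflow 11)
  22÷2 = 11 each, +1 to first 0
Round 5: Cedarfen=30 Juniper=27 → close Juniper (overflow 19)
  27÷1 = 27 each, +1 to first 0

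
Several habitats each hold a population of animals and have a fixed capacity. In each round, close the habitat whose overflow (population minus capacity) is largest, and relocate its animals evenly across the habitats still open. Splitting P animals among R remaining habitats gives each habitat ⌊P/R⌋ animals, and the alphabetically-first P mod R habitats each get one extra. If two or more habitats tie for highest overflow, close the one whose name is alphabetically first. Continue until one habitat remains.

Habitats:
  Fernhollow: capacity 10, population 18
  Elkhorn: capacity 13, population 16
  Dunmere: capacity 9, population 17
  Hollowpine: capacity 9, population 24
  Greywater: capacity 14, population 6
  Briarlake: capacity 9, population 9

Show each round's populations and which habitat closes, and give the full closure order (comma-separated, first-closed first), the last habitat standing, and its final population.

Round 1: Briarlake=9 Dunmere=17 Elkhorn=16 Fernhollow=18 Greywater=6 Hollowpine=24 → close Hollowpine (overflow 15)
  24÷5 = 4 each, +1 to first 4
Round 2: Briarlake=14 Dunmere=22 Elkhorn=21 Fernhollow=23 Greywater=10 → close Dunmere (overflow 13)
  22÷4 = 5 each, +1 to first 2
Round 3: Briarlake=20 Elkhorn=27 Fernhollow=28 Greywater=15 → close Fernhollow (overflow 18)
  28÷3 = 9 each, +1 to first 1
Round 4: Briarlake=30 Elkhorn=36 Greywater=24 → close Elkhorn (overflow 23)
  36÷2 = 18 each, +1 to first 0
Round 5: Briarlake=48 Greywater=42 → close Briarlake (overflow 39)
  48÷1 = 48 each, +1 to first 0

Closure order: Hollowpine, Dunmere, Fernhollow, Elkhorn, Briarlake
Last habitat: Greywater with 90 animals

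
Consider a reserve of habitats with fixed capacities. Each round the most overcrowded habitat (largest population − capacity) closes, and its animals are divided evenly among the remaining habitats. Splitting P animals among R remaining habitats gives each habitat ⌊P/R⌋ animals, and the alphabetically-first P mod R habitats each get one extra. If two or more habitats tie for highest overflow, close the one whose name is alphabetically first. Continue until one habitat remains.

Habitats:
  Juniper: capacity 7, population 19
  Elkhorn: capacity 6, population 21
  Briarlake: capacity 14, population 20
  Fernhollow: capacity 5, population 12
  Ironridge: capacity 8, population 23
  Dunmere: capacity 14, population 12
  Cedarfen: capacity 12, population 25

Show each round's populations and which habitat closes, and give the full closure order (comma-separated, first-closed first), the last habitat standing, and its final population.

Closure order: Elkhorn, Ironridge, Cedarfen, Juniper, Briarlake, Fernhollow
Last habitat: Dunmere with 132 animals

Round 1: Briarlake=20 Cedarfen=25 Dunmere=12 Elkhorn=21 Fernhollow=12 Ironridge=23 Juniper=19 → close Elkhorn (overflow 15)
  21÷6 = 3 each, +1 to first 3
Round 2: Briarlake=24 Cedarfen=29 Dunmere=16 Fernhollow=15 Ironridge=26 Juniper=22 → close Ironridge (overflow 18)
  26÷5 = 5 each, +1 to first 1
Round 3: Briarlake=30 Cedarfen=34 Dunmere=21 Fernhollow=20 Juniper=27 → close Cedarfen (overflow 22)
  34÷4 = 8 each, +1 to first 2
Round 4: Briarlake=39 Dunmere=30 Fernhollow=28 Juniper=35 → close Juniper (overflow 28)
  35÷3 = 11 each, +1 to first 2
Round 5: Briarlake=51 Dunmere=42 Fernhollow=39 → close Briarlake (overflow 37)
  51÷2 = 25 each, +1 to first 1
Round 6: Dunmere=68 Fernhollow=64 → close Fernhollow (overflow 59)
  64÷1 = 64 each, +1 to first 0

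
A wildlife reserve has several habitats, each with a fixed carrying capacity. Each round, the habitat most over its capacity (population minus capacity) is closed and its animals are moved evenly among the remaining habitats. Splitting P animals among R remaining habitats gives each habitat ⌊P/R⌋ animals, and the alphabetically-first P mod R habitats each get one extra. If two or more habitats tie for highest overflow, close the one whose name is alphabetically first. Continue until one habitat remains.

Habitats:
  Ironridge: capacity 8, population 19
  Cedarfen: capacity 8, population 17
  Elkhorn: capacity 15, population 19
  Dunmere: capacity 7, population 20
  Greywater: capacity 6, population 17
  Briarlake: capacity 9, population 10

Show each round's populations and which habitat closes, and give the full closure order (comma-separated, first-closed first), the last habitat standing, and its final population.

Round 1: Briarlake=10 Cedarfen=17 Dunmere=20 Elkhorn=19 Greywater=17 Ironridge=19 → close Dunmere (overflow 13)
  20÷5 = 4 each, +1 to first 0
Round 2: Briarlake=14 Cedarfen=21 Elkhorn=23 Greywater=21 Ironridge=23 → close Greywater (overflow 15)
  21÷4 = 5 each, +1 to first 1
Round 3: Briarlake=20 Cedarfen=26 Elkhorn=28 Ironridge=28 → close Ironridge (overflow 20)
  28÷3 = 9 each, +1 to first 1
Round 4: Briarlake=30 Cedarfen=35 Elkhorn=37 → close Cedarfen (overflow 27)
  35÷2 = 17 each, +1 to first 1
Round 5: Briarlake=48 Elkhorn=54 → close Briarlake (overflow 39)
  48÷1 = 48 each, +1 to first 0

Closure order: Dunmere, Greywater, Ironridge, Cedarfen, Briarlake
Last habitat: Elkhorn with 102 animals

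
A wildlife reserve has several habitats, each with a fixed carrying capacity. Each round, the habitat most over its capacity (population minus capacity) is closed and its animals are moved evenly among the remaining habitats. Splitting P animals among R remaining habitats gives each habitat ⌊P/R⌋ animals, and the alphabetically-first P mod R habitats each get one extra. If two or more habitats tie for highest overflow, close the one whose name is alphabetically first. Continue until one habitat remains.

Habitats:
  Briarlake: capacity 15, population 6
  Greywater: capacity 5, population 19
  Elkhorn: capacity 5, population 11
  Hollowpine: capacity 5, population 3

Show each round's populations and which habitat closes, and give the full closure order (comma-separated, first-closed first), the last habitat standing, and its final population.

Round 1: Briarlake=6 Elkhorn=11 Greywater=19 Hollowpine=3 → close Greywater (overflow 14)
  19÷3 = 6 each, +1 to first 1
Round 2: Briarlake=13 Elkhorn=17 Hollowpine=9 → close Elkhorn (overflow 12)
  17÷2 = 8 each, +1 to first 1
Round 3: Briarlake=22 Hollowpine=17 → close Hollowpine (overflow 12)
  17÷1 = 17 each, +1 to first 0

Closure order: Greywater, Elkhorn, Hollowpine
Last habitat: Briarlake with 39 animals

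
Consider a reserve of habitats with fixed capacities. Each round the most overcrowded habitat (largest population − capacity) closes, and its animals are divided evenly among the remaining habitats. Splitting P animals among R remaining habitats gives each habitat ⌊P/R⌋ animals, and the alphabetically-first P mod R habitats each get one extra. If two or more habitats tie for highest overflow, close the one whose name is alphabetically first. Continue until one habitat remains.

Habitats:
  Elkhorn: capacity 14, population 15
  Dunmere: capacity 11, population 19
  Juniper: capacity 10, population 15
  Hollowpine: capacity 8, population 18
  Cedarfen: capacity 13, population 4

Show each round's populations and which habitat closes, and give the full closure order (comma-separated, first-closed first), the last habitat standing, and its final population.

Round 1: Cedarfen=4 Dunmere=19 Elkhorn=15 Hollowpine=18 Juniper=15 → close Hollowpine (overflow 10)
  18÷4 = 4 each, +1 to first 2
Round 2: Cedarfen=9 Dunmere=24 Elkhorn=19 Juniper=19 → close Dunmere (overflow 13)
  24÷3 = 8 each, +1 to first 0
Round 3: Cedarfen=17 Elkhorn=27 Juniper=27 → close Juniper (overflow 17)
  27÷2 = 13 each, +1 to first 1
Round 4: Cedarfen=31 Elkhorn=40 → close Elkhorn (overflow 26)
  40÷1 = 40 each, +1 to first 0

Closure order: Hollowpine, Dunmere, Juniper, Elkhorn
Last habitat: Cedarfen with 71 animals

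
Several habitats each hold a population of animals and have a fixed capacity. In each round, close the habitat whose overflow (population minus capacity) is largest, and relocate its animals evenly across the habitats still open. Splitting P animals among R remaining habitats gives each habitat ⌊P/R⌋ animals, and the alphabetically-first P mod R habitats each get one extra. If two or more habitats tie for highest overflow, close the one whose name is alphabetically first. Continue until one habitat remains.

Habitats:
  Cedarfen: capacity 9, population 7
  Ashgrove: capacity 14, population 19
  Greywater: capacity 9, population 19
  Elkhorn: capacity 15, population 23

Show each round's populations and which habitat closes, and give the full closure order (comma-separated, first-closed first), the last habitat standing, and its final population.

Round 1: Ashgrove=19 Cedarfen=7 Elkhorn=23 Greywater=19 → close Greywater (overflow 10)
  19÷3 = 6 each, +1 to first 1
Round 2: Ashgrove=26 Cedarfen=13 Elkhorn=29 → close Elkhorn (overflow 14)
  29÷2 = 14 each, +1 to first 1
Round 3: Ashgrove=41 Cedarfen=27 → close Ashgrove (overflow 27)
  41÷1 = 41 each, +1 to first 0

Closure order: Greywater, Elkhorn, Ashgrove
Last habitat: Cedarfen with 68 animals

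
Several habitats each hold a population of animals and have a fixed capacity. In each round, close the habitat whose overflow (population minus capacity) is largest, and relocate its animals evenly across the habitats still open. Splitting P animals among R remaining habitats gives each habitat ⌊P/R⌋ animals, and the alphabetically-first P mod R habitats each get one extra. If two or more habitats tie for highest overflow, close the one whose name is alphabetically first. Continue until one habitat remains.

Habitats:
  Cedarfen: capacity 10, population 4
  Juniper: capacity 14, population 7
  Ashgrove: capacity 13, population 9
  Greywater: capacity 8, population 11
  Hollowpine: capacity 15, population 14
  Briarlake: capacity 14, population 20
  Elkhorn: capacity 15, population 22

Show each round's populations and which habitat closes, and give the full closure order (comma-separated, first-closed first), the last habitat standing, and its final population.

Round 1: Ashgrove=9 Briarlake=20 Cedarfen=4 Elkhorn=22 Greywater=11 Hollowpine=14 Juniper=7 → close Elkhorn (overflow 7)
  22÷6 = 3 each, +1 to first 4
Round 2: Ashgrove=13 Briarlake=24 Cedarfen=8 Greywater=15 Hollowpine=17 Juniper=10 → close Briarlake (overflow 10)
  24÷5 = 4 each, +1 to first 4
Round 3: Ashgrove=18 Cedarfen=13 Greywater=20 Hollowpine=22 Juniper=14 → close Greywater (overflow 12)
  20÷4 = 5 each, +1 to first 0
Round 4: Ashgrove=23 Cedarfen=18 Hollowpine=27 Juniper=19 → close Hollowpine (overflow 12)
  27÷3 = 9 each, +1 to first 0
Round 5: Ashgrove=32 Cedarfen=27 Juniper=28 → close Ashgrove (overflow 19)
  32÷2 = 16 each, +1 to first 0
Round 6: Cedarfen=43 Juniper=44 → close Cedarfen (overflow 33)
  43÷1 = 43 each, +1 to first 0

Closure order: Elkhorn, Briarlake, Greywater, Hollowpine, Ashgrove, Cedarfen
Last habitat: Juniper with 87 animals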